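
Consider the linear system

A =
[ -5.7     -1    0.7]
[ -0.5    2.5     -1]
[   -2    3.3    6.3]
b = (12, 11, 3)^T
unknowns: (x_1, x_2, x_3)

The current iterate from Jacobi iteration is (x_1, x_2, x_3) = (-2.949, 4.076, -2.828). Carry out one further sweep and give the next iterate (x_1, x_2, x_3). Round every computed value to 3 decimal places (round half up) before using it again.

One sweep:
  x_1 = (12 - (-1)·4.076 - (0.7)·-2.828) / (-5.7) = -3.168
  x_2 = (11 - (-0.5)·-2.949 - (-1)·-2.828) / (2.5) = 2.679
  x_3 = (3 - (-2)·-2.949 - (3.3)·4.076) / (6.3) = -2.595

(-3.168, 2.679, -2.595)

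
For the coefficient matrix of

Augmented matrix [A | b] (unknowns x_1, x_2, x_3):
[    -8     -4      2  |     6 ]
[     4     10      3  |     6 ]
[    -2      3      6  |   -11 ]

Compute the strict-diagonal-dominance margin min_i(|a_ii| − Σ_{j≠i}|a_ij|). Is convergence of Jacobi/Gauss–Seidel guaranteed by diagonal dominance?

1

row 1: |-8| − (4+2) = 2
row 2: |10| − (4+3) = 3
row 3: |6| − (2+3) = 1
minimum over rows = 1 → strictly diagonally dominant (convergence guaranteed)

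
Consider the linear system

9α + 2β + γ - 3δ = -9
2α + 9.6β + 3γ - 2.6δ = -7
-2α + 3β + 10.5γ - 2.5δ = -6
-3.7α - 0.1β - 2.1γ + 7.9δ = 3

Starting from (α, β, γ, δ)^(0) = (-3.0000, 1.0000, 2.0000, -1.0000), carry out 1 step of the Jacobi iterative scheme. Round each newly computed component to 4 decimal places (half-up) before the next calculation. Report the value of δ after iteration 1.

Iteration 1:
  α = (-9 - (2)·1.0000 - (1)·2.0000 - (-3)·-1.0000) / (9) = -1.7778
  β = (-7 - (2)·-3.0000 - (3)·2.0000 - (-2.6)·-1.0000) / (9.6) = -1.0000
  γ = (-6 - (-2)·-3.0000 - (3)·1.0000 - (-2.5)·-1.0000) / (10.5) = -1.6667
  δ = (3 - (-3.7)·-3.0000 - (-0.1)·1.0000 - (-2.1)·2.0000) / (7.9) = -0.4810

-0.4810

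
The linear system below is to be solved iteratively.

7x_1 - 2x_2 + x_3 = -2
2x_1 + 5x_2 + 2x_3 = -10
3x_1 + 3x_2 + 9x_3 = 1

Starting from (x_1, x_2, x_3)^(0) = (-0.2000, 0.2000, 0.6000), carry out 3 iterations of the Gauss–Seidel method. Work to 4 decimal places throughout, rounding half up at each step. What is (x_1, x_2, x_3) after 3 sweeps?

Iteration 1:
  x_1 = (-2 - (-2)·0.2000 - (1)·0.6000) / (7) = -0.3143
  x_2 = (-10 - (2)·-0.3143 - (2)·0.6000) / (5) = -2.1143
  x_3 = (1 - (3)·-0.3143 - (3)·-2.1143) / (9) = 0.9206
Iteration 2:
  x_1 = (-2 - (-2)·-2.1143 - (1)·0.9206) / (7) = -1.0213
  x_2 = (-10 - (2)·-1.0213 - (2)·0.9206) / (5) = -1.9597
  x_3 = (1 - (3)·-1.0213 - (3)·-1.9597) / (9) = 1.1048
Iteration 3:
  x_1 = (-2 - (-2)·-1.9597 - (1)·1.1048) / (7) = -1.0035
  x_2 = (-10 - (2)·-1.0035 - (2)·1.1048) / (5) = -2.0405
  x_3 = (1 - (3)·-1.0035 - (3)·-2.0405) / (9) = 1.1258

(-1.0035, -2.0405, 1.1258)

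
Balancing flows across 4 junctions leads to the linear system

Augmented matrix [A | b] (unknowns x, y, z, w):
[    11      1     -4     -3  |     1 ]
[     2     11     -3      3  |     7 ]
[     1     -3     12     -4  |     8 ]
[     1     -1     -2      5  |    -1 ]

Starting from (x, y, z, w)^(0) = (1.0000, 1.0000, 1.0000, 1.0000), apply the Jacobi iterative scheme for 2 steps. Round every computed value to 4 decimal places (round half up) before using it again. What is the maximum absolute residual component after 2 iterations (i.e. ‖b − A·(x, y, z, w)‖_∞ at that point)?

Iteration 1:
  x = (1 - (1)·1.0000 - (-4)·1.0000 - (-3)·1.0000) / (11) = 0.6364
  y = (7 - (2)·1.0000 - (-3)·1.0000 - (3)·1.0000) / (11) = 0.4545
  z = (8 - (1)·1.0000 - (-3)·1.0000 - (-4)·1.0000) / (12) = 1.1667
  w = (-1 - (1)·1.0000 - (-1)·1.0000 - (-2)·1.0000) / (5) = 0.2000
Iteration 2:
  x = (1 - (1)·0.4545 - (-4)·1.1667 - (-3)·0.2000) / (11) = 0.5284
  y = (7 - (2)·0.6364 - (-3)·1.1667 - (3)·0.2000) / (11) = 0.7843
  z = (8 - (1)·0.6364 - (-3)·0.4545 - (-4)·0.2000) / (12) = 0.7939
  w = (-1 - (1)·0.6364 - (-1)·0.4545 - (-2)·1.1667) / (5) = 0.2303
Residual b − A·x = (-1.7302, -0.9933, 1.2189, -0.3078); ∞-norm = 1.7302

1.7302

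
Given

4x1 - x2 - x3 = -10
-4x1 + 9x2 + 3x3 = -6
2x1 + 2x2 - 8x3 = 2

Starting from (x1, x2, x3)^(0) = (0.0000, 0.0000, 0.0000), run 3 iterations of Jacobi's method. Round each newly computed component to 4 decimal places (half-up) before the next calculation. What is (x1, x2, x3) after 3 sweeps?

Iteration 1:
  x1 = (-10 - (-1)·0.0000 - (-1)·0.0000) / (4) = -2.5000
  x2 = (-6 - (-4)·0.0000 - (3)·0.0000) / (9) = -0.6667
  x3 = (2 - (2)·0.0000 - (2)·0.0000) / (-8) = -0.2500
Iteration 2:
  x1 = (-10 - (-1)·-0.6667 - (-1)·-0.2500) / (4) = -2.7292
  x2 = (-6 - (-4)·-2.5000 - (3)·-0.2500) / (9) = -1.6944
  x3 = (2 - (2)·-2.5000 - (2)·-0.6667) / (-8) = -1.0417
Iteration 3:
  x1 = (-10 - (-1)·-1.6944 - (-1)·-1.0417) / (4) = -3.1840
  x2 = (-6 - (-4)·-2.7292 - (3)·-1.0417) / (9) = -1.5324
  x3 = (2 - (2)·-2.7292 - (2)·-1.6944) / (-8) = -1.3559

(-3.1840, -1.5324, -1.3559)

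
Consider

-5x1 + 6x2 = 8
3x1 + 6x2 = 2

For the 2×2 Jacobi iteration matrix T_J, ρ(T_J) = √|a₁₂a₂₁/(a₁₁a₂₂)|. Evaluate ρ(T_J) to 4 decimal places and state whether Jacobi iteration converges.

0.7746

a₁₂a₂₁/(a₁₁a₂₂) = (6)·(3) / ((-5)·(6)) = -0.600000
ρ = √|-0.600000| = √0.600000 = 0.7746
ρ < 1, so Jacobi converges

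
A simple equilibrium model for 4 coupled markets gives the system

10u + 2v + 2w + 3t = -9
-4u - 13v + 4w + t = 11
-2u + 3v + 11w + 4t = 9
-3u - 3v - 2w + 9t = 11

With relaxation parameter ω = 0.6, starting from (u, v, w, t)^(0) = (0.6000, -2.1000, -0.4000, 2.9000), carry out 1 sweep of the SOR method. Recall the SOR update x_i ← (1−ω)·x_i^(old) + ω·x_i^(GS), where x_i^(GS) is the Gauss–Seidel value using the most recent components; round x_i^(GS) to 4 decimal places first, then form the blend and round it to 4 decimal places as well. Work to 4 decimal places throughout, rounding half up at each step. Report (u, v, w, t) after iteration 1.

Iteration 1:
  u: GS value = (-9 - (2)·-2.1000 - (2)·-0.4000 - (3)·2.9000) / (10) = -1.2700;  u ← (1−ω)·0.6000 + ω·-1.2700 = -0.5220
  v: GS value = (11 - (-4)·-0.5220 - (4)·-0.4000 - (1)·2.9000) / (-13) = -0.5855;  v ← (1−ω)·-2.1000 + ω·-0.5855 = -1.1913
  w: GS value = (9 - (-2)·-0.5220 - (3)·-1.1913 - (4)·2.9000) / (11) = -0.0064;  w ← (1−ω)·-0.4000 + ω·-0.0064 = -0.1638
  t: GS value = (11 - (-3)·-0.5220 - (-3)·-1.1913 - (-2)·-0.1638) / (9) = 0.6147;  t ← (1−ω)·2.9000 + ω·0.6147 = 1.5288

(-0.5220, -1.1913, -0.1638, 1.5288)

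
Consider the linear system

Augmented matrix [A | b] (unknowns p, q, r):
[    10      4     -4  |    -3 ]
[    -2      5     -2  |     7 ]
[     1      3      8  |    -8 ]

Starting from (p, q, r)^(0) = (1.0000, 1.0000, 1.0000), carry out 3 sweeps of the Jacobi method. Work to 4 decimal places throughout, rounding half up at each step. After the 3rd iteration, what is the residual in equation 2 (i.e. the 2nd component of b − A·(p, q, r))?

2.4960

Iteration 1:
  p = (-3 - (4)·1.0000 - (-4)·1.0000) / (10) = -0.3000
  q = (7 - (-2)·1.0000 - (-2)·1.0000) / (5) = 2.2000
  r = (-8 - (1)·1.0000 - (3)·1.0000) / (8) = -1.5000
Iteration 2:
  p = (-3 - (4)·2.2000 - (-4)·-1.5000) / (10) = -1.7800
  q = (7 - (-2)·-0.3000 - (-2)·-1.5000) / (5) = 0.6800
  r = (-8 - (1)·-0.3000 - (3)·2.2000) / (8) = -1.7875
Iteration 3:
  p = (-3 - (4)·0.6800 - (-4)·-1.7875) / (10) = -1.2870
  q = (7 - (-2)·-1.7800 - (-2)·-1.7875) / (5) = -0.0270
  r = (-8 - (1)·-1.7800 - (3)·0.6800) / (8) = -1.0325
Residual b − A·x = (5.8480, 2.4960, 1.6280)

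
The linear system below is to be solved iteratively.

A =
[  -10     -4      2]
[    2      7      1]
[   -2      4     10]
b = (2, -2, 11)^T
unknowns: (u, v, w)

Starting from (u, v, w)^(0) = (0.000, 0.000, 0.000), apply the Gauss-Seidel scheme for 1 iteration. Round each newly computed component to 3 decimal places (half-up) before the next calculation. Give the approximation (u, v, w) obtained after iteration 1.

Iteration 1:
  u = (2 - (-4)·0.000 - (2)·0.000) / (-10) = -0.200
  v = (-2 - (2)·-0.200 - (1)·0.000) / (7) = -0.229
  w = (11 - (-2)·-0.200 - (4)·-0.229) / (10) = 1.152

(-0.200, -0.229, 1.152)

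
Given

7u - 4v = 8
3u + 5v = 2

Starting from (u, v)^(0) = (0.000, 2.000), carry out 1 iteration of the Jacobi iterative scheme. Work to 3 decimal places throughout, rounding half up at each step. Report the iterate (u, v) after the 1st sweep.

Iteration 1:
  u = (8 - (-4)·2.000) / (7) = 2.286
  v = (2 - (3)·0.000) / (5) = 0.400

(2.286, 0.400)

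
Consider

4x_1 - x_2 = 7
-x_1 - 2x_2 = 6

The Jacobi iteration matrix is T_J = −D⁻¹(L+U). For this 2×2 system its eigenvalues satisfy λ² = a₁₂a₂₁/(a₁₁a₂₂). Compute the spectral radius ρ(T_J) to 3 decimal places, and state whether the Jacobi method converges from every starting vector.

a₁₂a₂₁/(a₁₁a₂₂) = (-1)·(-1) / ((4)·(-2)) = -0.125000
ρ = √|-0.125000| = √0.125000 = 0.354
ρ < 1, so Jacobi converges

0.354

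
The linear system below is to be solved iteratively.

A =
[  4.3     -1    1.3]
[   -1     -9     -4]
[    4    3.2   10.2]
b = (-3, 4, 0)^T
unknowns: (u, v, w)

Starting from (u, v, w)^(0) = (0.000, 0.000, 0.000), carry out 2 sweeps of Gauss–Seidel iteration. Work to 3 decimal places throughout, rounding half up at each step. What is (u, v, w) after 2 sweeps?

(-0.901, -0.517, 0.516)

Iteration 1:
  u = (-3 - (-1)·0.000 - (1.3)·0.000) / (4.3) = -0.698
  v = (4 - (-1)·-0.698 - (-4)·0.000) / (-9) = -0.367
  w = (0 - (4)·-0.698 - (3.2)·-0.367) / (10.2) = 0.389
Iteration 2:
  u = (-3 - (-1)·-0.367 - (1.3)·0.389) / (4.3) = -0.901
  v = (4 - (-1)·-0.901 - (-4)·0.389) / (-9) = -0.517
  w = (0 - (4)·-0.901 - (3.2)·-0.517) / (10.2) = 0.516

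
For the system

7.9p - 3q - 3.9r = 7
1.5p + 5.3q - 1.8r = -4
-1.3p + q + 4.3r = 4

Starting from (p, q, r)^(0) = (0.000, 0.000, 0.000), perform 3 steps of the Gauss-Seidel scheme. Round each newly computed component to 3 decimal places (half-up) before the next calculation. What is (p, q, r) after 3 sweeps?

(1.364, -0.652, 1.494)

Iteration 1:
  p = (7 - (-3)·0.000 - (-3.9)·0.000) / (7.9) = 0.886
  q = (-4 - (1.5)·0.886 - (-1.8)·0.000) / (5.3) = -1.005
  r = (4 - (-1.3)·0.886 - (1)·-1.005) / (4.3) = 1.432
Iteration 2:
  p = (7 - (-3)·-1.005 - (-3.9)·1.432) / (7.9) = 1.211
  q = (-4 - (1.5)·1.211 - (-1.8)·1.432) / (5.3) = -0.611
  r = (4 - (-1.3)·1.211 - (1)·-0.611) / (4.3) = 1.438
Iteration 3:
  p = (7 - (-3)·-0.611 - (-3.9)·1.438) / (7.9) = 1.364
  q = (-4 - (1.5)·1.364 - (-1.8)·1.438) / (5.3) = -0.652
  r = (4 - (-1.3)·1.364 - (1)·-0.652) / (4.3) = 1.494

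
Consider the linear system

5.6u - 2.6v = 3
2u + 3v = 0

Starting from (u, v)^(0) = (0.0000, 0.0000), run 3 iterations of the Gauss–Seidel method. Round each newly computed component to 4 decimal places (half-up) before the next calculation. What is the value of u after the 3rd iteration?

Iteration 1:
  u = (3 - (-2.6)·0.0000) / (5.6) = 0.5357
  v = (0 - (2)·0.5357) / (3) = -0.3571
Iteration 2:
  u = (3 - (-2.6)·-0.3571) / (5.6) = 0.3699
  v = (0 - (2)·0.3699) / (3) = -0.2466
Iteration 3:
  u = (3 - (-2.6)·-0.2466) / (5.6) = 0.4212
  v = (0 - (2)·0.4212) / (3) = -0.2808

0.4212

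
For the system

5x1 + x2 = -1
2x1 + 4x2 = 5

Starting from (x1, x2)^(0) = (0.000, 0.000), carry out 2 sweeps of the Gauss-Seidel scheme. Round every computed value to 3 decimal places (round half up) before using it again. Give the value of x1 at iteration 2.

-0.470

Iteration 1:
  x1 = (-1 - (1)·0.000) / (5) = -0.200
  x2 = (5 - (2)·-0.200) / (4) = 1.350
Iteration 2:
  x1 = (-1 - (1)·1.350) / (5) = -0.470
  x2 = (5 - (2)·-0.470) / (4) = 1.485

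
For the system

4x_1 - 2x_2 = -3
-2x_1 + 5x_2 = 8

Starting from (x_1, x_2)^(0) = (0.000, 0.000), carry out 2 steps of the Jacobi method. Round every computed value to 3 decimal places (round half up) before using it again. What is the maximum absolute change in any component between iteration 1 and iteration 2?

0.800

Iteration 1:
  x_1 = (-3 - (-2)·0.000) / (4) = -0.750
  x_2 = (8 - (-2)·0.000) / (5) = 1.600
Iteration 2:
  x_1 = (-3 - (-2)·1.600) / (4) = 0.050
  x_2 = (8 - (-2)·-0.750) / (5) = 1.300
Change: (0.800, -0.300) → max |·| = 0.800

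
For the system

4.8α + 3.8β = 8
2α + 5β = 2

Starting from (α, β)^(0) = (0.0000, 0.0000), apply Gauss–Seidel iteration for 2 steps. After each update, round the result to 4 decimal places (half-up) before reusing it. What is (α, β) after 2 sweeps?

(1.8778, -0.3511)

Iteration 1:
  α = (8 - (3.8)·0.0000) / (4.8) = 1.6667
  β = (2 - (2)·1.6667) / (5) = -0.2667
Iteration 2:
  α = (8 - (3.8)·-0.2667) / (4.8) = 1.8778
  β = (2 - (2)·1.8778) / (5) = -0.3511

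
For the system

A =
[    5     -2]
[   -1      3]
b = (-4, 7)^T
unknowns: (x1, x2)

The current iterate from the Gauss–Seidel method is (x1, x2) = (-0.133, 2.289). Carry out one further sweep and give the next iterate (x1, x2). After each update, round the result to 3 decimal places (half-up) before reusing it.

One sweep:
  x1 = (-4 - (-2)·2.289) / (5) = 0.116
  x2 = (7 - (-1)·0.116) / (3) = 2.372

(0.116, 2.372)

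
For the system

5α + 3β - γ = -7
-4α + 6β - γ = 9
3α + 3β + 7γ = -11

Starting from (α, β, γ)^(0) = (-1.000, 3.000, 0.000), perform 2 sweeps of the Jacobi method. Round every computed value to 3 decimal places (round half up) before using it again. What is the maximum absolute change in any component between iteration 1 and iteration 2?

1.872

Iteration 1:
  α = (-7 - (3)·3.000 - (-1)·0.000) / (5) = -3.200
  β = (9 - (-4)·-1.000 - (-1)·0.000) / (6) = 0.833
  γ = (-11 - (3)·-1.000 - (3)·3.000) / (7) = -2.429
Iteration 2:
  α = (-7 - (3)·0.833 - (-1)·-2.429) / (5) = -2.386
  β = (9 - (-4)·-3.200 - (-1)·-2.429) / (6) = -1.038
  γ = (-11 - (3)·-3.200 - (3)·0.833) / (7) = -0.557
Change: (0.814, -1.871, 1.872) → max |·| = 1.872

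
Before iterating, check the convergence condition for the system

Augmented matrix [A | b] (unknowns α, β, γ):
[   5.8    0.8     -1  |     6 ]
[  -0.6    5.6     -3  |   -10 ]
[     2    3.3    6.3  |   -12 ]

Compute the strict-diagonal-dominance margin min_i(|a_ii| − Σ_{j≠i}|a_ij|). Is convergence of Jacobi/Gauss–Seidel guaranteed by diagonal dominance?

1

row 1: |5.8| − (0.8+1) = 4
row 2: |5.6| − (0.6+3) = 2
row 3: |6.3| − (2+3.3) = 1
minimum over rows = 1 → strictly diagonally dominant (convergence guaranteed)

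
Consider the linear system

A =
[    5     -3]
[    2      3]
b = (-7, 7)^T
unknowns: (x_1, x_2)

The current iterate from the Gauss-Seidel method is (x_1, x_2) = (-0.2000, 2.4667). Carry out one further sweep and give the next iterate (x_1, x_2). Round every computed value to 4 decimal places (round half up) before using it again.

One sweep:
  x_1 = (-7 - (-3)·2.4667) / (5) = 0.0800
  x_2 = (7 - (2)·0.0800) / (3) = 2.2800

(0.0800, 2.2800)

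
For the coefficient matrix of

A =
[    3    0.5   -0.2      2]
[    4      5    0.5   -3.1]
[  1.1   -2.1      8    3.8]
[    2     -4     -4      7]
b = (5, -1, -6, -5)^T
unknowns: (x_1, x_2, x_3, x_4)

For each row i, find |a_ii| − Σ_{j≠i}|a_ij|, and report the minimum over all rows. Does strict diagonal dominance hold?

row 1: |3| − (0.5+0.2+2) = 0.3
row 2: |5| − (4+0.5+3.1) = -2.6
row 3: |8| − (1.1+2.1+3.8) = 1
row 4: |7| − (2+4+4) = -3
minimum over rows = -3 → not strictly diagonally dominant

-3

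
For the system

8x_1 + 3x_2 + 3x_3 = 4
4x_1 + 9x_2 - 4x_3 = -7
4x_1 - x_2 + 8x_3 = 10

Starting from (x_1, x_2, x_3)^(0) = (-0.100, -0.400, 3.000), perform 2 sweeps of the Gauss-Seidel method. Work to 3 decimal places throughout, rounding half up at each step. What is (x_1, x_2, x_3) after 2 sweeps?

(-0.381, 0.095, 1.452)

Iteration 1:
  x_1 = (4 - (3)·-0.400 - (3)·3.000) / (8) = -0.475
  x_2 = (-7 - (4)·-0.475 - (-4)·3.000) / (9) = 0.767
  x_3 = (10 - (4)·-0.475 - (-1)·0.767) / (8) = 1.583
Iteration 2:
  x_1 = (4 - (3)·0.767 - (3)·1.583) / (8) = -0.381
  x_2 = (-7 - (4)·-0.381 - (-4)·1.583) / (9) = 0.095
  x_3 = (10 - (4)·-0.381 - (-1)·0.095) / (8) = 1.452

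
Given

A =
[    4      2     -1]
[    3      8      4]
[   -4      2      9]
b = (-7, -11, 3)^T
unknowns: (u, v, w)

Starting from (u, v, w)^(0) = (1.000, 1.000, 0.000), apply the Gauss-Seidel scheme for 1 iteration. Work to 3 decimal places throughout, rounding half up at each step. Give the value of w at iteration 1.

-0.549

Iteration 1:
  u = (-7 - (2)·1.000 - (-1)·0.000) / (4) = -2.250
  v = (-11 - (3)·-2.250 - (4)·0.000) / (8) = -0.531
  w = (3 - (-4)·-2.250 - (2)·-0.531) / (9) = -0.549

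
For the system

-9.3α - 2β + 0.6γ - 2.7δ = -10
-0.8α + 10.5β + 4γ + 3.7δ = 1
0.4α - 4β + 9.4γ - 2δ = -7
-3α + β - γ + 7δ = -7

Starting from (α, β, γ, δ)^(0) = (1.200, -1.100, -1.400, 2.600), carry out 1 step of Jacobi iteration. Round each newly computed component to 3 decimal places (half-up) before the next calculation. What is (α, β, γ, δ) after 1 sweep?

Iteration 1:
  α = (-10 - (-2)·-1.100 - (0.6)·-1.400 - (-2.7)·2.600) / (-9.3) = 0.467
  β = (1 - (-0.8)·1.200 - (4)·-1.400 - (3.7)·2.600) / (10.5) = -0.196
  γ = (-7 - (0.4)·1.200 - (-4)·-1.100 - (-2)·2.600) / (9.4) = -0.711
  δ = (-7 - (-3)·1.200 - (1)·-1.100 - (-1)·-1.400) / (7) = -0.529

(0.467, -0.196, -0.711, -0.529)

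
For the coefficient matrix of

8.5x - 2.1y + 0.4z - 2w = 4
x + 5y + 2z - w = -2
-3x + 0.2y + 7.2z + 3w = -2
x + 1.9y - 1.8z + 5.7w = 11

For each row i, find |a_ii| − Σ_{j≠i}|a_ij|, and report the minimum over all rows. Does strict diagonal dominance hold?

row 1: |8.5| − (2.1+0.4+2) = 4
row 2: |5| − (1+2+1) = 1
row 3: |7.2| − (3+0.2+3) = 1
row 4: |5.7| − (1+1.9+1.8) = 1
minimum over rows = 1 → strictly diagonally dominant (convergence guaranteed)

1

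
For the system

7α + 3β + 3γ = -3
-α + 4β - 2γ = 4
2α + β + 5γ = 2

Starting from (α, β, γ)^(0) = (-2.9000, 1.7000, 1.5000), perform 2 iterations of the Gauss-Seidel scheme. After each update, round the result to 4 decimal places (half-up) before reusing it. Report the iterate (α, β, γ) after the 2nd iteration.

Iteration 1:
  α = (-3 - (3)·1.7000 - (3)·1.5000) / (7) = -1.8000
  β = (4 - (-1)·-1.8000 - (-2)·1.5000) / (4) = 1.3000
  γ = (2 - (2)·-1.8000 - (1)·1.3000) / (5) = 0.8600
Iteration 2:
  α = (-3 - (3)·1.3000 - (3)·0.8600) / (7) = -1.3543
  β = (4 - (-1)·-1.3543 - (-2)·0.8600) / (4) = 1.0914
  γ = (2 - (2)·-1.3543 - (1)·1.0914) / (5) = 0.7234

(-1.3543, 1.0914, 0.7234)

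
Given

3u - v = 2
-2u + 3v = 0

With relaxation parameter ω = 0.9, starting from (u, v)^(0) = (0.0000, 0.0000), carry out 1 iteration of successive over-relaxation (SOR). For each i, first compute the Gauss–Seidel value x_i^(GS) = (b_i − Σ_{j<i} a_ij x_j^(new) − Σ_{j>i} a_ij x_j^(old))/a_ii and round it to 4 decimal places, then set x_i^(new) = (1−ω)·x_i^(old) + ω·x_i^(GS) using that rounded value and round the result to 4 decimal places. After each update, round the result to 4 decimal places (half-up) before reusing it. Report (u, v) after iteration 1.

Iteration 1:
  u: GS value = (2 - (-1)·0.0000) / (3) = 0.6667;  u ← (1−ω)·0.0000 + ω·0.6667 = 0.6000
  v: GS value = (0 - (-2)·0.6000) / (3) = 0.4000;  v ← (1−ω)·0.0000 + ω·0.4000 = 0.3600

(0.6000, 0.3600)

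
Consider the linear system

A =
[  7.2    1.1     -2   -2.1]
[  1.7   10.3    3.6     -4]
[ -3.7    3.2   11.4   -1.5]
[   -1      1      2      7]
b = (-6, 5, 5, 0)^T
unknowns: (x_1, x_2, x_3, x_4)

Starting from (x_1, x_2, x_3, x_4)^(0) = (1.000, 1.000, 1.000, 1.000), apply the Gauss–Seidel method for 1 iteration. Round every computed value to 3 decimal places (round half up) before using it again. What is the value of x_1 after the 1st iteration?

Iteration 1:
  x_1 = (-6 - (1.1)·1.000 - (-2)·1.000 - (-2.1)·1.000) / (7.2) = -0.417
  x_2 = (5 - (1.7)·-0.417 - (3.6)·1.000 - (-4)·1.000) / (10.3) = 0.593
  x_3 = (5 - (-3.7)·-0.417 - (3.2)·0.593 - (-1.5)·1.000) / (11.4) = 0.268
  x_4 = (0 - (-1)·-0.417 - (1)·0.593 - (2)·0.268) / (7) = -0.221

-0.417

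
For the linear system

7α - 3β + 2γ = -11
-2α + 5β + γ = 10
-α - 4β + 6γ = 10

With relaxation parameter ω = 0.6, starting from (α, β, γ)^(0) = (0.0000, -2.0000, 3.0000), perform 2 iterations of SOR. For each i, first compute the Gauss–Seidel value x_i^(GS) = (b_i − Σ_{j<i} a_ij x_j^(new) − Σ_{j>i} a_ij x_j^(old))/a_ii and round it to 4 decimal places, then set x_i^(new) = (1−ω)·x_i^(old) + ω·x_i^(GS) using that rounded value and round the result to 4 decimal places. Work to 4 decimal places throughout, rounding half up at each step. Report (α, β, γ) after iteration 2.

(-2.1564, 0.2896, 1.6320)

Iteration 1:
  α: GS value = (-11 - (-3)·-2.0000 - (2)·3.0000) / (7) = -3.2857;  α ← (1−ω)·0.0000 + ω·-3.2857 = -1.9714
  β: GS value = (10 - (-2)·-1.9714 - (1)·3.0000) / (5) = 0.6114;  β ← (1−ω)·-2.0000 + ω·0.6114 = -0.4332
  γ: GS value = (10 - (-1)·-1.9714 - (-4)·-0.4332) / (6) = 1.0493;  γ ← (1−ω)·3.0000 + ω·1.0493 = 1.8296
Iteration 2:
  α: GS value = (-11 - (-3)·-0.4332 - (2)·1.8296) / (7) = -2.2798;  α ← (1−ω)·-1.9714 + ω·-2.2798 = -2.1564
  β: GS value = (10 - (-2)·-2.1564 - (1)·1.8296) / (5) = 0.7715;  β ← (1−ω)·-0.4332 + ω·0.7715 = 0.2896
  γ: GS value = (10 - (-1)·-2.1564 - (-4)·0.2896) / (6) = 1.5003;  γ ← (1−ω)·1.8296 + ω·1.5003 = 1.6320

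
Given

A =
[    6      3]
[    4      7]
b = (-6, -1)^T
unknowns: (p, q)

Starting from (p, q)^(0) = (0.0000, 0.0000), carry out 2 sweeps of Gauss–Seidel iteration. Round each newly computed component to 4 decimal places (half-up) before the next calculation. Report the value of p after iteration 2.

-1.2143

Iteration 1:
  p = (-6 - (3)·0.0000) / (6) = -1.0000
  q = (-1 - (4)·-1.0000) / (7) = 0.4286
Iteration 2:
  p = (-6 - (3)·0.4286) / (6) = -1.2143
  q = (-1 - (4)·-1.2143) / (7) = 0.5510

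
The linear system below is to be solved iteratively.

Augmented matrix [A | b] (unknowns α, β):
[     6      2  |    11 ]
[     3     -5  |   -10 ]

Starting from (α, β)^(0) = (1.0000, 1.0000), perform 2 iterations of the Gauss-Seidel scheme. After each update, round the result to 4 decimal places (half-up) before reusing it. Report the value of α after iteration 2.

0.8667

Iteration 1:
  α = (11 - (2)·1.0000) / (6) = 1.5000
  β = (-10 - (3)·1.5000) / (-5) = 2.9000
Iteration 2:
  α = (11 - (2)·2.9000) / (6) = 0.8667
  β = (-10 - (3)·0.8667) / (-5) = 2.5200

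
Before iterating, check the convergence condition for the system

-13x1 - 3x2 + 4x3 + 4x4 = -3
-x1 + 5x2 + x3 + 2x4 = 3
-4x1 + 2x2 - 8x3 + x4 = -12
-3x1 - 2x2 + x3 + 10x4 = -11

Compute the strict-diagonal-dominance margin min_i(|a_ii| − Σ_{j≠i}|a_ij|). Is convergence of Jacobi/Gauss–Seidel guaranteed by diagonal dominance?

row 1: |-13| − (3+4+4) = 2
row 2: |5| − (1+1+2) = 1
row 3: |-8| − (4+2+1) = 1
row 4: |10| − (3+2+1) = 4
minimum over rows = 1 → strictly diagonally dominant (convergence guaranteed)

1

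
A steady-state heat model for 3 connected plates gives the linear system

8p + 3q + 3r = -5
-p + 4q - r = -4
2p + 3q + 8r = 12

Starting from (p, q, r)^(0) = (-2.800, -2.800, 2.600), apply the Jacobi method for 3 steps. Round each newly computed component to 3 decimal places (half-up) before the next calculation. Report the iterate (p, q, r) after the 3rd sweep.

Iteration 1:
  p = (-5 - (3)·-2.800 - (3)·2.600) / (8) = -0.550
  q = (-4 - (-1)·-2.800 - (-1)·2.600) / (4) = -1.050
  r = (12 - (2)·-2.800 - (3)·-2.800) / (8) = 3.250
Iteration 2:
  p = (-5 - (3)·-1.050 - (3)·3.250) / (8) = -1.450
  q = (-4 - (-1)·-0.550 - (-1)·3.250) / (4) = -0.325
  r = (12 - (2)·-0.550 - (3)·-1.050) / (8) = 2.031
Iteration 3:
  p = (-5 - (3)·-0.325 - (3)·2.031) / (8) = -1.265
  q = (-4 - (-1)·-1.450 - (-1)·2.031) / (4) = -0.855
  r = (12 - (2)·-1.450 - (3)·-0.325) / (8) = 1.984

(-1.265, -0.855, 1.984)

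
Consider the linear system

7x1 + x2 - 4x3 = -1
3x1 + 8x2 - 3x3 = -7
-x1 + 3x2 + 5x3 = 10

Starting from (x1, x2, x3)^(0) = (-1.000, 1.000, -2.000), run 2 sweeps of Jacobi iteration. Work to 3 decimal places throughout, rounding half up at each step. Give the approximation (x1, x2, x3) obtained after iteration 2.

Iteration 1:
  x1 = (-1 - (1)·1.000 - (-4)·-2.000) / (7) = -1.429
  x2 = (-7 - (3)·-1.000 - (-3)·-2.000) / (8) = -1.250
  x3 = (10 - (-1)·-1.000 - (3)·1.000) / (5) = 1.200
Iteration 2:
  x1 = (-1 - (1)·-1.250 - (-4)·1.200) / (7) = 0.721
  x2 = (-7 - (3)·-1.429 - (-3)·1.200) / (8) = 0.111
  x3 = (10 - (-1)·-1.429 - (3)·-1.250) / (5) = 2.464

(0.721, 0.111, 2.464)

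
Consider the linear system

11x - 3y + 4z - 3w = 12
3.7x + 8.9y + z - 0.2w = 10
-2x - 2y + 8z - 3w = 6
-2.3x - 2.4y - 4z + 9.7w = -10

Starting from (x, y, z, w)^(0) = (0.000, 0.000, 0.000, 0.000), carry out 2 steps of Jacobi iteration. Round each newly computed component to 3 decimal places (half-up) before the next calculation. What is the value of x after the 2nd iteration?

Iteration 1:
  x = (12 - (-3)·0.000 - (4)·0.000 - (-3)·0.000) / (11) = 1.091
  y = (10 - (3.7)·0.000 - (1)·0.000 - (-0.2)·0.000) / (8.9) = 1.124
  z = (6 - (-2)·0.000 - (-2)·0.000 - (-3)·0.000) / (8) = 0.750
  w = (-10 - (-2.3)·0.000 - (-2.4)·0.000 - (-4)·0.000) / (9.7) = -1.031
Iteration 2:
  x = (12 - (-3)·1.124 - (4)·0.750 - (-3)·-1.031) / (11) = 0.844
  y = (10 - (3.7)·1.091 - (1)·0.750 - (-0.2)·-1.031) / (8.9) = 0.563
  z = (6 - (-2)·1.091 - (-2)·1.124 - (-3)·-1.031) / (8) = 0.917
  w = (-10 - (-2.3)·1.091 - (-2.4)·1.124 - (-4)·0.750) / (9.7) = -0.185

0.844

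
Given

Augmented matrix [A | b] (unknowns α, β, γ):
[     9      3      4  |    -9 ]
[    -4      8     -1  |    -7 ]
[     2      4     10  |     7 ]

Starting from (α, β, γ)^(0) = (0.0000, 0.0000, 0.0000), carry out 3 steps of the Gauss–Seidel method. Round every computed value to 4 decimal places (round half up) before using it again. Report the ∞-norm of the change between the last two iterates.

Iteration 1:
  α = (-9 - (3)·0.0000 - (4)·0.0000) / (9) = -1.0000
  β = (-7 - (-4)·-1.0000 - (-1)·0.0000) / (8) = -1.3750
  γ = (7 - (2)·-1.0000 - (4)·-1.3750) / (10) = 1.4500
Iteration 2:
  α = (-9 - (3)·-1.3750 - (4)·1.4500) / (9) = -1.1861
  β = (-7 - (-4)·-1.1861 - (-1)·1.4500) / (8) = -1.2868
  γ = (7 - (2)·-1.1861 - (4)·-1.2868) / (10) = 1.4519
Iteration 3:
  α = (-9 - (3)·-1.2868 - (4)·1.4519) / (9) = -1.2164
  β = (-7 - (-4)·-1.2164 - (-1)·1.4519) / (8) = -1.3017
  γ = (7 - (2)·-1.2164 - (4)·-1.3017) / (10) = 1.4640
Change: (-0.0303, -0.0149, 0.0121) → max |·| = 0.0303

0.0303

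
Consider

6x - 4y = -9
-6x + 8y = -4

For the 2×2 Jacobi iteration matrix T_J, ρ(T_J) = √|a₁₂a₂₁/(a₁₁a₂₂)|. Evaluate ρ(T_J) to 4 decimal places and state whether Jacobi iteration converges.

0.7071

a₁₂a₂₁/(a₁₁a₂₂) = (-4)·(-6) / ((6)·(8)) = 0.500000
ρ = √|0.500000| = √0.500000 = 0.7071
ρ < 1, so Jacobi converges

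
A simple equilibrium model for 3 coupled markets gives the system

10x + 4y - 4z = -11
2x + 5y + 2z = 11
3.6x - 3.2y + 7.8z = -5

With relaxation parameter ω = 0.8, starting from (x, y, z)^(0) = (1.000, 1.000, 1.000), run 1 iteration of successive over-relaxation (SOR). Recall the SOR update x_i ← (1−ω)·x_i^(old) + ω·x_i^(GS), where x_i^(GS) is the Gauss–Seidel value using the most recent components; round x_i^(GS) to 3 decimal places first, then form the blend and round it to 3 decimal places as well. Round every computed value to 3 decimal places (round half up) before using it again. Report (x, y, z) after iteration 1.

Iteration 1:
  x: GS value = (-11 - (4)·1.000 - (-4)·1.000) / (10) = -1.100;  x ← (1−ω)·1.000 + ω·-1.100 = -0.680
  y: GS value = (11 - (2)·-0.680 - (2)·1.000) / (5) = 2.072;  y ← (1−ω)·1.000 + ω·2.072 = 1.858
  z: GS value = (-5 - (3.6)·-0.680 - (-3.2)·1.858) / (7.8) = 0.435;  z ← (1−ω)·1.000 + ω·0.435 = 0.548

(-0.680, 1.858, 0.548)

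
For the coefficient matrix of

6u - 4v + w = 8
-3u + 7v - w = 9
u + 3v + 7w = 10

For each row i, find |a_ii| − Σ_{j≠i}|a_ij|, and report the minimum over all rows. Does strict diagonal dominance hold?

1

row 1: |6| − (4+1) = 1
row 2: |7| − (3+1) = 3
row 3: |7| − (1+3) = 3
minimum over rows = 1 → strictly diagonally dominant (convergence guaranteed)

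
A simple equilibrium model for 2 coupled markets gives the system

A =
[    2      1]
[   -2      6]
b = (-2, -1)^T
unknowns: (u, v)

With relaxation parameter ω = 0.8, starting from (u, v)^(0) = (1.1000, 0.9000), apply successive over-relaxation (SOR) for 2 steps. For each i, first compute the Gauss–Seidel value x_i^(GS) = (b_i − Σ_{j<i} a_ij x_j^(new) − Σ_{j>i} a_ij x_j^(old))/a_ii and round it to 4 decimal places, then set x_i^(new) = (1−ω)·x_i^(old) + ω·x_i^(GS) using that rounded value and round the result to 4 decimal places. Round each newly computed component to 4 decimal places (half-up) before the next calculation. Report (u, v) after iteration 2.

(-0.9064, -0.4158)

Iteration 1:
  u: GS value = (-2 - (1)·0.9000) / (2) = -1.4500;  u ← (1−ω)·1.1000 + ω·-1.4500 = -0.9400
  v: GS value = (-1 - (-2)·-0.9400) / (6) = -0.4800;  v ← (1−ω)·0.9000 + ω·-0.4800 = -0.2040
Iteration 2:
  u: GS value = (-2 - (1)·-0.2040) / (2) = -0.8980;  u ← (1−ω)·-0.9400 + ω·-0.8980 = -0.9064
  v: GS value = (-1 - (-2)·-0.9064) / (6) = -0.4688;  v ← (1−ω)·-0.2040 + ω·-0.4688 = -0.4158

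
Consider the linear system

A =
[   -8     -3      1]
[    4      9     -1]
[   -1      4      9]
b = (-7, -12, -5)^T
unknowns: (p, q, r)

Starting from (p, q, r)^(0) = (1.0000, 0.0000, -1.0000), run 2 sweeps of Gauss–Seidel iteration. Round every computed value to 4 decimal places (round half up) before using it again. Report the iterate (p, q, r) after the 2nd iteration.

(1.5814, -2.0009, 0.5094)

Iteration 1:
  p = (-7 - (-3)·0.0000 - (1)·-1.0000) / (-8) = 0.7500
  q = (-12 - (4)·0.7500 - (-1)·-1.0000) / (9) = -1.7778
  r = (-5 - (-1)·0.7500 - (4)·-1.7778) / (9) = 0.3179
Iteration 2:
  p = (-7 - (-3)·-1.7778 - (1)·0.3179) / (-8) = 1.5814
  q = (-12 - (4)·1.5814 - (-1)·0.3179) / (9) = -2.0009
  r = (-5 - (-1)·1.5814 - (4)·-2.0009) / (9) = 0.5094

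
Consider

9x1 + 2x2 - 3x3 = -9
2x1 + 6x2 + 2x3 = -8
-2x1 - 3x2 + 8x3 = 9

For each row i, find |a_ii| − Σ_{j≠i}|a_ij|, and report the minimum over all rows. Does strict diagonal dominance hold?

2

row 1: |9| − (2+3) = 4
row 2: |6| − (2+2) = 2
row 3: |8| − (2+3) = 3
minimum over rows = 2 → strictly diagonally dominant (convergence guaranteed)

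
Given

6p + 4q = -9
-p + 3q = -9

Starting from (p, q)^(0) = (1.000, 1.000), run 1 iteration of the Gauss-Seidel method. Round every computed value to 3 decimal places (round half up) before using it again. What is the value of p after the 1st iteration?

-2.167

Iteration 1:
  p = (-9 - (4)·1.000) / (6) = -2.167
  q = (-9 - (-1)·-2.167) / (3) = -3.722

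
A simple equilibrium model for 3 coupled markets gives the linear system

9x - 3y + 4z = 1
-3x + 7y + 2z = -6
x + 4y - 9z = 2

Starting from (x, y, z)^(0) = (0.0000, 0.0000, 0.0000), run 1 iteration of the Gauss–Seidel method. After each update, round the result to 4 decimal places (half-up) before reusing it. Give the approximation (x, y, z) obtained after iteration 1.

Iteration 1:
  x = (1 - (-3)·0.0000 - (4)·0.0000) / (9) = 0.1111
  y = (-6 - (-3)·0.1111 - (2)·0.0000) / (7) = -0.8095
  z = (2 - (1)·0.1111 - (4)·-0.8095) / (-9) = -0.5697

(0.1111, -0.8095, -0.5697)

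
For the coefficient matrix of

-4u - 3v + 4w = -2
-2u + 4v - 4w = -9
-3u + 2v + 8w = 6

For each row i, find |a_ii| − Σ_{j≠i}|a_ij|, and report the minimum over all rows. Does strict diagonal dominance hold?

row 1: |-4| − (3+4) = -3
row 2: |4| − (2+4) = -2
row 3: |8| − (3+2) = 3
minimum over rows = -3 → not strictly diagonally dominant

-3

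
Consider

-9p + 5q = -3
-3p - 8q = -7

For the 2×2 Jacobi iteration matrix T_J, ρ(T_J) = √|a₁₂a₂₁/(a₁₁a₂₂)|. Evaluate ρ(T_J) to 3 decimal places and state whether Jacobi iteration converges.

0.456

a₁₂a₂₁/(a₁₁a₂₂) = (5)·(-3) / ((-9)·(-8)) = -0.208333
ρ = √|-0.208333| = √0.208333 = 0.456
ρ < 1, so Jacobi converges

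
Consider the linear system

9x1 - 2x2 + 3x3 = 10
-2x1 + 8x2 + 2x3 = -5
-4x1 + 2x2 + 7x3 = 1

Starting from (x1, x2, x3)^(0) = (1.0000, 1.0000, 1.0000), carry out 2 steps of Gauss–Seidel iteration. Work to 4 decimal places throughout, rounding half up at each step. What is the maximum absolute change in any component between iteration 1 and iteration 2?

0.3254

Iteration 1:
  x1 = (10 - (-2)·1.0000 - (3)·1.0000) / (9) = 1.0000
  x2 = (-5 - (-2)·1.0000 - (2)·1.0000) / (8) = -0.6250
  x3 = (1 - (-4)·1.0000 - (2)·-0.6250) / (7) = 0.8929
Iteration 2:
  x1 = (10 - (-2)·-0.6250 - (3)·0.8929) / (9) = 0.6746
  x2 = (-5 - (-2)·0.6746 - (2)·0.8929) / (8) = -0.6796
  x3 = (1 - (-4)·0.6746 - (2)·-0.6796) / (7) = 0.7225
Change: (-0.3254, -0.0546, -0.1704) → max |·| = 0.3254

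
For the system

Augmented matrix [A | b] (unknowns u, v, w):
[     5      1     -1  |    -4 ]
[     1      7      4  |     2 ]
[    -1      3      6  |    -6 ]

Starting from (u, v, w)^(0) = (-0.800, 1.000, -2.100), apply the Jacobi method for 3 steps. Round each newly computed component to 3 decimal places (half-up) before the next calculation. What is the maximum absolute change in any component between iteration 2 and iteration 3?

0.234

Iteration 1:
  u = (-4 - (1)·1.000 - (-1)·-2.100) / (5) = -1.420
  v = (2 - (1)·-0.800 - (4)·-2.100) / (7) = 1.600
  w = (-6 - (-1)·-0.800 - (3)·1.000) / (6) = -1.633
Iteration 2:
  u = (-4 - (1)·1.600 - (-1)·-1.633) / (5) = -1.447
  v = (2 - (1)·-1.420 - (4)·-1.633) / (7) = 1.422
  w = (-6 - (-1)·-1.420 - (3)·1.600) / (6) = -2.037
Iteration 3:
  u = (-4 - (1)·1.422 - (-1)·-2.037) / (5) = -1.492
  v = (2 - (1)·-1.447 - (4)·-2.037) / (7) = 1.656
  w = (-6 - (-1)·-1.447 - (3)·1.422) / (6) = -1.952
Change: (-0.045, 0.234, 0.085) → max |·| = 0.234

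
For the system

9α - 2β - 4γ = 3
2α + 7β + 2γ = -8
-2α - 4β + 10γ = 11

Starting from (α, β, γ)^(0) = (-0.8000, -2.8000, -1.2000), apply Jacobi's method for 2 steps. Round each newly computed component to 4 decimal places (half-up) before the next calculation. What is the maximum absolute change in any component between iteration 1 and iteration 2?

Iteration 1:
  α = (3 - (-2)·-2.8000 - (-4)·-1.2000) / (9) = -0.8222
  β = (-8 - (2)·-0.8000 - (2)·-1.2000) / (7) = -0.5714
  γ = (11 - (-2)·-0.8000 - (-4)·-2.8000) / (10) = -0.1800
Iteration 2:
  α = (3 - (-2)·-0.5714 - (-4)·-0.1800) / (9) = 0.1264
  β = (-8 - (2)·-0.8222 - (2)·-0.1800) / (7) = -0.8565
  γ = (11 - (-2)·-0.8222 - (-4)·-0.5714) / (10) = 0.7070
Change: (0.9486, -0.2851, 0.8870) → max |·| = 0.9486

0.9486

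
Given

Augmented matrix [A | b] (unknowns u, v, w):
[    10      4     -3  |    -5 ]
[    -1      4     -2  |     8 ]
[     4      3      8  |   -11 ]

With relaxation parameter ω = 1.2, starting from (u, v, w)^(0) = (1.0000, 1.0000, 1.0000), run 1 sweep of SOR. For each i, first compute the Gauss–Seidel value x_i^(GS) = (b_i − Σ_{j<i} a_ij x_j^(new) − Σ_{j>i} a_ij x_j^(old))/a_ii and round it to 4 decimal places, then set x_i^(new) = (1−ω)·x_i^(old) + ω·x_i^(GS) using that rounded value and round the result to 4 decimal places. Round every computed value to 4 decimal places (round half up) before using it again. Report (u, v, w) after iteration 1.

(-0.9200, 2.5240, -2.4338)

Iteration 1:
  u: GS value = (-5 - (4)·1.0000 - (-3)·1.0000) / (10) = -0.6000;  u ← (1−ω)·1.0000 + ω·-0.6000 = -0.9200
  v: GS value = (8 - (-1)·-0.9200 - (-2)·1.0000) / (4) = 2.2700;  v ← (1−ω)·1.0000 + ω·2.2700 = 2.5240
  w: GS value = (-11 - (4)·-0.9200 - (3)·2.5240) / (8) = -1.8615;  w ← (1−ω)·1.0000 + ω·-1.8615 = -2.4338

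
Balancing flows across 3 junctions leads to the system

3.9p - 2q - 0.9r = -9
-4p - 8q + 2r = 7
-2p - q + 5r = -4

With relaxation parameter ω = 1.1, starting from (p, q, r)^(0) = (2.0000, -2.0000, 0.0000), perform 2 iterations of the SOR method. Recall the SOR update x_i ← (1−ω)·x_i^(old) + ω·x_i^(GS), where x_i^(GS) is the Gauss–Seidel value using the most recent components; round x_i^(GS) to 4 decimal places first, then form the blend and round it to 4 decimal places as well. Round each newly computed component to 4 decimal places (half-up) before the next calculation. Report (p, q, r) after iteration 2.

(-1.9614, -0.6475, -1.6574)

Iteration 1:
  p: GS value = (-9 - (-2)·-2.0000 - (-0.9)·0.0000) / (3.9) = -3.3333;  p ← (1−ω)·2.0000 + ω·-3.3333 = -3.8666
  q: GS value = (7 - (-4)·-3.8666 - (2)·0.0000) / (-8) = 1.0583;  q ← (1−ω)·-2.0000 + ω·1.0583 = 1.3641
  r: GS value = (-4 - (-2)·-3.8666 - (-1)·1.3641) / (5) = -2.0738;  r ← (1−ω)·0.0000 + ω·-2.0738 = -2.2812
Iteration 2:
  p: GS value = (-9 - (-2)·1.3641 - (-0.9)·-2.2812) / (3.9) = -2.1346;  p ← (1−ω)·-3.8666 + ω·-2.1346 = -1.9614
  q: GS value = (7 - (-4)·-1.9614 - (2)·-2.2812) / (-8) = -0.4646;  q ← (1−ω)·1.3641 + ω·-0.4646 = -0.6475
  r: GS value = (-4 - (-2)·-1.9614 - (-1)·-0.6475) / (5) = -1.7141;  r ← (1−ω)·-2.2812 + ω·-1.7141 = -1.6574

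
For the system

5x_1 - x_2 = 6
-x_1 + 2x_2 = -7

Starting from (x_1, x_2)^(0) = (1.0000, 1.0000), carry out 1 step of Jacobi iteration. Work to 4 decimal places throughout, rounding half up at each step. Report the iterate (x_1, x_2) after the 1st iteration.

(1.4000, -3.0000)

Iteration 1:
  x_1 = (6 - (-1)·1.0000) / (5) = 1.4000
  x_2 = (-7 - (-1)·1.0000) / (2) = -3.0000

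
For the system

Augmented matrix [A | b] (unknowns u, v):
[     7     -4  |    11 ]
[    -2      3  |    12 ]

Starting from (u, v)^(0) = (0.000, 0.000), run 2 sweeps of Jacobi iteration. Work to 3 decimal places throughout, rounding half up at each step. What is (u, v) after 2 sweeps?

(3.857, 5.047)

Iteration 1:
  u = (11 - (-4)·0.000) / (7) = 1.571
  v = (12 - (-2)·0.000) / (3) = 4.000
Iteration 2:
  u = (11 - (-4)·4.000) / (7) = 3.857
  v = (12 - (-2)·1.571) / (3) = 5.047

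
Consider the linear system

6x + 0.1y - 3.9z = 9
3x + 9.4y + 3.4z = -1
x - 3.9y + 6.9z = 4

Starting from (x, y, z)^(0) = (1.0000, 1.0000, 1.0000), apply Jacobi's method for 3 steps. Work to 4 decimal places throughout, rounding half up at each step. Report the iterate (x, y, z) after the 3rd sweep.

Iteration 1:
  x = (9 - (0.1)·1.0000 - (-3.9)·1.0000) / (6) = 2.1333
  y = (-1 - (3)·1.0000 - (3.4)·1.0000) / (9.4) = -0.7872
  z = (4 - (1)·1.0000 - (-3.9)·1.0000) / (6.9) = 1.0000
Iteration 2:
  x = (9 - (0.1)·-0.7872 - (-3.9)·1.0000) / (6) = 2.1631
  y = (-1 - (3)·2.1333 - (3.4)·1.0000) / (9.4) = -1.1489
  z = (4 - (1)·2.1333 - (-3.9)·-0.7872) / (6.9) = -0.1744
Iteration 3:
  x = (9 - (0.1)·-1.1489 - (-3.9)·-0.1744) / (6) = 1.4058
  y = (-1 - (3)·2.1631 - (3.4)·-0.1744) / (9.4) = -0.7337
  z = (4 - (1)·2.1631 - (-3.9)·-1.1489) / (6.9) = -0.3832

(1.4058, -0.7337, -0.3832)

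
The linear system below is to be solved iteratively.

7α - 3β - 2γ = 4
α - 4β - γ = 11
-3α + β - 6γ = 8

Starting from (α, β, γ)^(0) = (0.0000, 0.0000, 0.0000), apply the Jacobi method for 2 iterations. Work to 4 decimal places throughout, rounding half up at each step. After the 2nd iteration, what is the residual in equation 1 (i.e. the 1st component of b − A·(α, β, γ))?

Iteration 1:
  α = (4 - (-3)·0.0000 - (-2)·0.0000) / (7) = 0.5714
  β = (11 - (1)·0.0000 - (-1)·0.0000) / (-4) = -2.7500
  γ = (8 - (-3)·0.0000 - (1)·0.0000) / (-6) = -1.3333
Iteration 2:
  α = (4 - (-3)·-2.7500 - (-2)·-1.3333) / (7) = -0.9881
  β = (11 - (1)·0.5714 - (-1)·-1.3333) / (-4) = -2.2738
  γ = (8 - (-3)·0.5714 - (1)·-2.7500) / (-6) = -2.0774
Residual b − A·x = (-0.0595, 0.8155, -5.1549)

-0.0595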